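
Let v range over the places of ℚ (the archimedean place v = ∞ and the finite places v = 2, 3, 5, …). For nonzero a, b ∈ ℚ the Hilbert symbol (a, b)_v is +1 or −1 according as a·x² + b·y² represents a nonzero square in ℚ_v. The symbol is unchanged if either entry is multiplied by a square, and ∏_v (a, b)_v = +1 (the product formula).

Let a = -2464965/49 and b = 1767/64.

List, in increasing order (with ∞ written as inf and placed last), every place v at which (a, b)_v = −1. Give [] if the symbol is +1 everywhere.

(a, b) ≡ (-285, 1767) mod (ℚ^×)²; places V = {2, 3, 5, 7, 19, 31, ∞}.
(a,b)_7: α=-2, u≡1; β=0, v≡3 (mod 7); (1|7)=+1, (3|7)=-1; sign (−1)^0·+1^0·-1^-2 = +1.
(a,b)_3: α=3, u≡1; β=1, v≡1 (mod 3); (1|3)=+1, (1|3)=+1; sign (−1)^1·+1^1·+1^3 = -1.
(a,b)_19: α=1, u≡17; β=1, v≡16 (mod 19); (17|19)=+1, (16|19)=+1; sign (−1)^1·+1^1·+1^1 = -1.
(a,b)_5: α=1, u≡3; β=0, v≡3 (mod 5); (3|5)=-1, (3|5)=-1; sign (−1)^0·-1^0·-1^1 = -1.
(a,b)_2: α=0, β=-6; u≡3, v≡7 (mod 8); ε(u)ε(v)=1·1, αω(v)=0·0, βω(u)=-6·1; sum ≡ 1  ⇒  -1.
(a,b)_31: α=2, u≡28; β=1, v≡13 (mod 31); (28|31)=+1, (13|31)=-1; sign (−1)^0·+1^1·-1^2 = +1.
(a,b)_∞: sgn(-285)=−, sgn(1767)=+, so +1.
Ram(-285, 1767) = {2, 3, 5, 19}; no ℚ_2-point on the conic.

[2, 3, 5, 19]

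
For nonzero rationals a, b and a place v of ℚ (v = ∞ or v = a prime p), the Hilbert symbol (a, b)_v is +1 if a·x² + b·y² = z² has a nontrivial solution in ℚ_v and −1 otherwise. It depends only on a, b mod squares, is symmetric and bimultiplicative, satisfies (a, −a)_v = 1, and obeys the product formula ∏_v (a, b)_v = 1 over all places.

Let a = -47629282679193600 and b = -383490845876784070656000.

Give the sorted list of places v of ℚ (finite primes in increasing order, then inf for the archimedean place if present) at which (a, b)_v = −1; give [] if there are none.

Mod squares: a ≡ -11, b ≡ -1785. Check v ∈ {∞, 2, 3, 5, 7, 11, 17}.
v=11: a=11^1·(≡7), b=11^2·(≡10) mod 11; (7|11)=-1, (10|11)=-1; (−1)^{1·2·5}·(-1)^2·(-1)^1 = -1.
v=17: a=17^2·(≡5), b=17^3·(≡12) mod 17; (5|17)=-1, (12|17)=-1; (−1)^{2·3·8}·(-1)^3·(-1)^2 = -1.
v=∞: -11 < 0 and -1785 < 0  ⇒  (a,b)_∞ = -1.
v=5: a=5^2·(≡1), b=5^3·(≡2) mod 5; (1|5)=+1, (2|5)=-1; (−1)^{2·3·2}·(+1)^3·(-1)^2 = +1.
v=7: a=7^2·(≡3), b=7^3·(≡1) mod 7; (3|7)=-1, (1|7)=+1; (−1)^{2·3·3}·(-1)^3·(+1)^2 = -1.
v=3: a=3^6·(≡1), b=3^15·(≡2) mod 3; (1|3)=+1, (2|3)=-1; (−1)^{6·15·1}·(+1)^15·(-1)^6 = +1.
v=2: v_2(a)=24, v_2(b)=20; units ≡ 5, 7 (mod 8); ε·ε+αω+βω = 0·1+24·0+20·1 ≡ 0  ⇒  (a,b)_2 = +1.
|Ram(-11, -1785)| = 4, even; anisotropic at {7, 11, 17, ∞}.

[7, 11, 17, inf]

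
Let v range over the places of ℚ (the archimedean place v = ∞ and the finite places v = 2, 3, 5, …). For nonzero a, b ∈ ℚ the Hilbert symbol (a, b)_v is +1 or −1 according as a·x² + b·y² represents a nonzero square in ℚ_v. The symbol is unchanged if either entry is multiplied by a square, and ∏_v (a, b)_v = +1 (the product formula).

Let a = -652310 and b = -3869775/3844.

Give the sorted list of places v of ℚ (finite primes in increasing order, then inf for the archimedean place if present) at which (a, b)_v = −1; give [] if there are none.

(a, b) ≡ (-652310, -39) mod (ℚ^×)²; places V = {2, 3, 5, 7, 13, 31, 37, 41, 43, ∞}.
(a,b)_13: α=0, u≡4; β=1, v≡10 (mod 13); (4|13)=+1, (10|13)=+1; sign (−1)^0·+1^1·+1^0 = +1.
(a,b)_2: α=1, β=-2; u≡5, v≡1 (mod 8); ε(u)ε(v)=0·0, αω(v)=1·0, βω(u)=-2·1; sum ≡ 0  ⇒  +1.
(a,b)_3: α=0, u≡1; β=5, v≡2 (mod 3); (1|3)=+1, (2|3)=-1; sign (−1)^0·+1^5·-1^0 = +1.
(a,b)_37: α=1, u≡19; β=0, v≡14 (mod 37); (19|37)=-1, (14|37)=-1; sign (−1)^0·-1^0·-1^1 = -1.
(a,b)_43: α=1, u≡9; β=0, v≡36 (mod 43); (9|43)=+1, (36|43)=+1; sign (−1)^0·+1^0·+1^1 = +1.
(a,b)_∞: sgn(-652310)=−, sgn(-39)=−, so -1.
(a,b)_5: α=1, u≡3; β=2, v≡1 (mod 5); (3|5)=-1, (1|5)=+1; sign (−1)^0·-1^2·+1^1 = +1.
(a,b)_31: α=0, u≡23; β=-2, v≡12 (mod 31); (23|31)=-1, (12|31)=-1; sign (−1)^0·-1^-2·-1^0 = +1.
(a,b)_7: α=0, u≡6; β=2, v≡6 (mod 7); (6|7)=-1, (6|7)=-1; sign (−1)^0·-1^2·-1^0 = +1.
(a,b)_41: α=1, u≡39; β=0, v≡40 (mod 41); (39|41)=+1, (40|41)=+1; sign (−1)^0·+1^0·+1^1 = +1.
|Ram(-652310, -39)| = 2, even; anisotropic at {37, ∞}.

[37, inf]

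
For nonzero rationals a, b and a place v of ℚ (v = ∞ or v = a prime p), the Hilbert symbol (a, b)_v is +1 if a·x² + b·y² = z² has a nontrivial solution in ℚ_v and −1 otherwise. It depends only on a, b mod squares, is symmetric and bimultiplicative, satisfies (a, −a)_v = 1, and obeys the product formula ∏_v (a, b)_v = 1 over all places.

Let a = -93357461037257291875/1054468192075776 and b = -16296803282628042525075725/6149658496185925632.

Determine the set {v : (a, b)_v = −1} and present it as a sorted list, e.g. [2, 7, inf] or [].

(a, b) ≡ (-7843, -8602) mod (ℚ^×)²; places V = {2, 3, 5, 7, 11, 13, 17, 23, 29, 31, ∞}.
(a,b)_7: α=4, u≡2; β=6, v≡1 (mod 7); (2|7)=+1, (1|7)=+1; sign (−1)^0·+1^6·+1^4 = +1.
(a,b)_23: α=1, u≡2; β=1, v≡14 (mod 23); (2|23)=+1, (14|23)=-1; sign (−1)^1·+1^1·-1^1 = +1.
(a,b)_13: α=4, u≡3; β=6, v≡3 (mod 13); (3|13)=+1, (3|13)=+1; sign (−1)^0·+1^6·+1^4 = +1.
(a,b)_31: α=3, u≡3; β=4, v≡7 (mod 31); (3|31)=-1, (7|31)=+1; sign (−1)^0·-1^4·+1^3 = +1.
(a,b)_5: α=4, u≡3; β=2, v≡3 (mod 5); (3|5)=-1, (3|5)=-1; sign (−1)^0·-1^2·-1^4 = +1.
(a,b)_11: α=1, u≡10; β=1, v≡7 (mod 11); (10|11)=-1, (7|11)=-1; sign (−1)^1·-1^1·-1^1 = -1.
(a,b)_∞: sgn(-7843)=−, sgn(-8602)=−, so -1.
(a,b)_3: α=-14, u≡2; β=-20, v≡2 (mod 3); (2|3)=-1, (2|3)=-1; sign (−1)^0·-1^-20·-1^-14 = +1.
(a,b)_2: α=-18, β=-21; u≡5, v≡3 (mod 8); ε(u)ε(v)=0·1, αω(v)=-18·1, βω(u)=-21·1; sum ≡ 1  ⇒  -1.
(a,b)_29: α=-2, u≡1; β=-2, v≡3 (mod 29); (1|29)=+1, (3|29)=-1; sign (−1)^0·+1^-2·-1^-2 = +1.
(a,b)_17: α=2, u≡5; β=3, v≡9 (mod 17); (5|17)=-1, (9|17)=+1; sign (−1)^0·-1^3·+1^2 = -1.
|Ram(-7843, -8602)| = 4, even; anisotropic at {2, 11, 17, ∞}.

[2, 11, 17, inf]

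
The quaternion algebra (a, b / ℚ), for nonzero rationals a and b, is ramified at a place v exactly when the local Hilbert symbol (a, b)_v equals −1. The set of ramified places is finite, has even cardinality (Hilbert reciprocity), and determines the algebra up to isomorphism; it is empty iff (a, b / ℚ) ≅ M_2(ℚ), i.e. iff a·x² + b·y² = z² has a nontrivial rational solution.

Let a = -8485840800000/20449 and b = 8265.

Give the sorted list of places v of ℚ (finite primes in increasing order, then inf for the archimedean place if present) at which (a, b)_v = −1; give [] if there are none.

[3, 5, 19, 29]

(a, b) ≡ (-5892945, 8265) mod (ℚ^×)²; places V = {2, 3, 5, 11, 13, 19, 23, 29, 31, ∞}.
(a,b)_31: α=1, u≡8; β=0, v≡19 (mod 31); (8|31)=+1, (19|31)=+1; sign (−1)^0·+1^0·+1^1 = +1.
(a,b)_19: α=1, u≡17; β=1, v≡17 (mod 19); (17|19)=+1, (17|19)=+1; sign (−1)^1·+1^1·+1^1 = -1.
(a,b)_∞: sgn(-5892945)=−, sgn(8265)=+, so +1.
(a,b)_5: α=5, u≡1; β=1, v≡3 (mod 5); (1|5)=+1, (3|5)=-1; sign (−1)^0·+1^1·-1^5 = -1.
(a,b)_2: α=8, β=0; u≡7, v≡1 (mod 8); ε(u)ε(v)=1·0, αω(v)=8·0, βω(u)=0·0; sum ≡ 0  ⇒  +1.
(a,b)_3: α=3, u≡1; β=1, v≡1 (mod 3); (1|3)=+1, (1|3)=+1; sign (−1)^1·+1^1·+1^3 = -1.
(a,b)_11: α=-2, u≡2; β=0, v≡4 (mod 11); (2|11)=-1, (4|11)=+1; sign (−1)^0·-1^0·+1^-2 = +1.
(a,b)_23: α=1, u≡17; β=0, v≡8 (mod 23); (17|23)=-1, (8|23)=+1; sign (−1)^0·-1^0·+1^1 = +1.
(a,b)_29: α=1, u≡12; β=1, v≡24 (mod 29); (12|29)=-1, (24|29)=+1; sign (−1)^0·-1^1·+1^1 = -1.
(a,b)_13: α=-2, u≡2; β=0, v≡10 (mod 13); (2|13)=-1, (10|13)=+1; sign (−1)^0·-1^0·+1^-2 = +1.
Ram(-5892945, 8265) = {3, 5, 19, 29}; no ℚ_3-point on the conic.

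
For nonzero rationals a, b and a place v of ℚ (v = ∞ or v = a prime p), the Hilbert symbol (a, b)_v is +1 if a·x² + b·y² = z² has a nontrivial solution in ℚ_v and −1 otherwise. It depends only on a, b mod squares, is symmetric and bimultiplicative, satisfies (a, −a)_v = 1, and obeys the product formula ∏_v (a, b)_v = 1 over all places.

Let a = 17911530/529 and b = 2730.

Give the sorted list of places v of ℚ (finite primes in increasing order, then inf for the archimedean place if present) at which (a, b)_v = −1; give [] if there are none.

Mod squares: a ≡ 2730, b ≡ 2730. Check v ∈ {∞, 2, 3, 5, 7, 13, 23}.
v=23: a=23^-2·(≡4), b=23^0·(≡16) mod 23; (4|23)=+1, (16|23)=+1; (−1)^{-2·0·11}·(+1)^0·(+1)^-2 = +1.
v=5: a=5^1·(≡4), b=5^1·(≡1) mod 5; (4|5)=+1, (1|5)=+1; (−1)^{1·1·2}·(+1)^1·(+1)^1 = +1.
v=7: a=7^1·(≡6), b=7^1·(≡5) mod 7; (6|7)=-1, (5|7)=-1; (−1)^{1·1·3}·(-1)^1·(-1)^1 = -1.
v=13: a=13^1·(≡2), b=13^1·(≡2) mod 13; (2|13)=-1, (2|13)=-1; (−1)^{1·1·6}·(-1)^1·(-1)^1 = +1.
v=∞: 2730 > 0 and 2730 > 0  ⇒  (a,b)_∞ = +1.
v=3: a=3^9·(≡1), b=3^1·(≡1) mod 3; (1|3)=+1, (1|3)=+1; (−1)^{9·1·1}·(+1)^1·(+1)^9 = -1.
v=2: v_2(a)=1, v_2(b)=1; units ≡ 5, 5 (mod 8); ε·ε+αω+βω = 0·0+1·1+1·1 ≡ 0  ⇒  (a,b)_2 = +1.
|Ram(2730, 2730)| = 2, even; anisotropic at {3, 7}.

[3, 7]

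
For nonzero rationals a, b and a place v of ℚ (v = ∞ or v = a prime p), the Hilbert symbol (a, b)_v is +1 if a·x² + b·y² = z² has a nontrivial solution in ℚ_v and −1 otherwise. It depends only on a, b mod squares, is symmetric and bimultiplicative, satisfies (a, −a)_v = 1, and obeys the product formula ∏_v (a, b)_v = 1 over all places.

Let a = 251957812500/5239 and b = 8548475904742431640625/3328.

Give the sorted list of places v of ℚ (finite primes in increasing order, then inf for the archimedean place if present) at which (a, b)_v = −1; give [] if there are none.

Mod squares: a ≡ 555427, b ≡ 9269. Check v ∈ {∞, 2, 3, 5, 13, 19, 23, 31, 41, 47}.
v=19: a=19^1·(≡4), b=19^0·(≡16) mod 19; (4|19)=+1, (16|19)=+1; (−1)^{1·0·9}·(+1)^0·(+1)^1 = +1.
v=13: a=13^-2·(≡6), b=13^-1·(≡5) mod 13; (6|13)=-1, (5|13)=-1; (−1)^{-2·-1·6}·(-1)^-1·(-1)^-2 = -1.
v=47: a=47^0·(≡7), b=47^2·(≡19) mod 47; (7|47)=+1, (19|47)=-1; (−1)^{0·2·23}·(+1)^2·(-1)^0 = +1.
v=23: a=23^1·(≡19), b=23^3·(≡13) mod 23; (19|23)=-1, (13|23)=+1; (−1)^{1·3·11}·(-1)^3·(+1)^1 = +1.
v=∞: 555427 > 0 and 9269 > 0  ⇒  (a,b)_∞ = +1.
v=5: a=5^8·(≡3), b=5^14·(≡1) mod 5; (3|5)=-1, (1|5)=+1; (−1)^{8·14·2}·(-1)^14·(+1)^8 = +1.
v=2: v_2(a)=2, v_2(b)=-8; units ≡ 3, 5 (mod 8); ε·ε+αω+βω = 1·0+2·1+-8·1 ≡ 0  ⇒  (a,b)_2 = +1.
v=3: a=3^2·(≡1), b=3^0·(≡2) mod 3; (1|3)=+1, (2|3)=-1; (−1)^{2·0·1}·(+1)^0·(-1)^2 = +1.
v=41: a=41^1·(≡24), b=41^2·(≡29) mod 41; (24|41)=-1, (29|41)=-1; (−1)^{1·2·20}·(-1)^2·(-1)^1 = -1.
v=31: a=31^-1·(≡11), b=31^1·(≡4) mod 31; (11|31)=-1, (4|31)=+1; (−1)^{-1·1·15}·(-1)^1·(+1)^-1 = +1.
|Ram(555427, 9269)| = 2, even; anisotropic at {13, 41}.

[13, 41]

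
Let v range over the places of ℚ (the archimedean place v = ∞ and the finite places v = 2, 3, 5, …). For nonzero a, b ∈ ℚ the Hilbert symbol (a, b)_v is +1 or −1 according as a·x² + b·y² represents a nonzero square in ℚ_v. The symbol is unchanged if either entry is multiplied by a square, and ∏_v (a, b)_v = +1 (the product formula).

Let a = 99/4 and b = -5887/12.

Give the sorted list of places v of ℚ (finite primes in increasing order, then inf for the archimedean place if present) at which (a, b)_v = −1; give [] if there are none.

[2, 3]

(a, b) ≡ (11, -21) mod (ℚ^×)²; places V = {2, 3, 7, 11, 29, ∞}.
(a,b)_2: α=-2, β=-2; u≡3, v≡3 (mod 8); ε(u)ε(v)=1·1, αω(v)=-2·1, βω(u)=-2·1; sum ≡ 1  ⇒  -1.
(a,b)_∞: sgn(11)=+, sgn(-21)=−, so +1.
(a,b)_29: α=0, u≡3; β=2, v≡26 (mod 29); (3|29)=-1, (26|29)=-1; sign (−1)^0·-1^2·-1^0 = +1.
(a,b)_11: α=1, u≡5; β=0, v≡9 (mod 11); (5|11)=+1, (9|11)=+1; sign (−1)^0·+1^0·+1^1 = +1.
(a,b)_7: α=0, u≡2; β=1, v≡4 (mod 7); (2|7)=+1, (4|7)=+1; sign (−1)^0·+1^1·+1^0 = +1.
(a,b)_3: α=2, u≡2; β=-1, v≡2 (mod 3); (2|3)=-1, (2|3)=-1; sign (−1)^0·-1^-1·-1^2 = -1.
Ram(11, -21) = {2, 3}; no ℚ_2-point on the conic.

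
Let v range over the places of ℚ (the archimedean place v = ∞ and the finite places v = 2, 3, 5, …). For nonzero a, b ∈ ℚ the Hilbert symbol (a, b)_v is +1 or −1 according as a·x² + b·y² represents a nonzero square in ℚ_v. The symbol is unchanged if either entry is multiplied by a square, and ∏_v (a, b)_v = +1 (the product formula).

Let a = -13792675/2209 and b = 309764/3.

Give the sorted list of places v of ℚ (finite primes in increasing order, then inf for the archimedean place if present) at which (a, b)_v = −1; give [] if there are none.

[3, 7, 13, 23]

(a, b) ≡ (-403, 232323) mod (ℚ^×)²; places V = {2, 3, 5, 7, 13, 23, 31, 37, 47, ∞}.
(a,b)_31: α=1, u≡10; β=0, v≡4 (mod 31); (10|31)=+1, (4|31)=+1; sign (−1)^0·+1^0·+1^1 = +1.
(a,b)_3: α=0, u≡2; β=-1, v≡2 (mod 3); (2|3)=-1, (2|3)=-1; sign (−1)^0·-1^-1·-1^0 = -1.
(a,b)_2: α=0, β=2; u≡5, v≡3 (mod 8); ε(u)ε(v)=0·1, αω(v)=0·1, βω(u)=2·1; sum ≡ 0  ⇒  +1.
(a,b)_47: α=-2, u≡39; β=0, v≡27 (mod 47); (39|47)=-1, (27|47)=+1; sign (−1)^0·-1^0·+1^-2 = +1.
(a,b)_37: α=2, u≡1; β=1, v≡28 (mod 37); (1|37)=+1, (28|37)=+1; sign (−1)^0·+1^1·+1^2 = +1.
(a,b)_13: α=1, u≡6; β=1, v≡4 (mod 13); (6|13)=-1, (4|13)=+1; sign (−1)^0·-1^1·+1^1 = -1.
(a,b)_7: α=0, u≡5; β=1, v≡4 (mod 7); (5|7)=-1, (4|7)=+1; sign (−1)^0·-1^1·+1^0 = -1.
(a,b)_23: α=0, u≡11; β=1, v≡12 (mod 23); (11|23)=-1, (12|23)=+1; sign (−1)^0·-1^1·+1^0 = -1.
(a,b)_∞: sgn(-403)=−, sgn(232323)=+, so +1.
(a,b)_5: α=2, u≡2; β=0, v≡3 (mod 5); (2|5)=-1, (3|5)=-1; sign (−1)^0·-1^0·-1^2 = +1.
|Ram(-403, 232323)| = 4, even; anisotropic at {3, 7, 13, 23}.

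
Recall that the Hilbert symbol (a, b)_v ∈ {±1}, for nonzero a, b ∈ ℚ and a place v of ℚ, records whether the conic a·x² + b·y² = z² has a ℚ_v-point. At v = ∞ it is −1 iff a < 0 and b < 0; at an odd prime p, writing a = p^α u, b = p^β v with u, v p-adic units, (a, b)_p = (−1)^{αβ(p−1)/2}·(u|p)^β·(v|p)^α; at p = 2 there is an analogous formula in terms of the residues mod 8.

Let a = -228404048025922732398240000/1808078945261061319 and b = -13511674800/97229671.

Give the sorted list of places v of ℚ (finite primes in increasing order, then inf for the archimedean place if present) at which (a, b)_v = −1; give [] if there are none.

[3, inf]

(a, b) ≡ (-14911, -44733) mod (ℚ^×)²; places V = {2, 3, 5, 7, 11, 13, 17, 23, 31, 37, ∞}.
(a,b)_31: α=-1, u≡26; β=-1, v≡5 (mod 31); (26|31)=-1, (5|31)=+1; sign (−1)^1·-1^-1·+1^-1 = +1.
(a,b)_37: α=3, u≡12; β=1, v≡10 (mod 37); (12|37)=+1, (10|37)=+1; sign (−1)^0·+1^1·+1^3 = +1.
(a,b)_∞: sgn(-14911)=−, sgn(-44733)=−, so -1.
(a,b)_11: α=-6, u≡1; β=-2, v≡3 (mod 11); (1|11)=+1, (3|11)=+1; sign (−1)^0·+1^-2·+1^-6 = +1.
(a,b)_23: α=-4, u≡12; β=-2, v≡1 (mod 23); (12|23)=+1, (1|23)=+1; sign (−1)^0·+1^-2·+1^-4 = +1.
(a,b)_2: α=8, β=4; u≡1, v≡3 (mod 8); ε(u)ε(v)=0·1, αω(v)=8·1, βω(u)=4·0; sum ≡ 0  ⇒  +1.
(a,b)_13: α=3, u≡10; β=1, v≡12 (mod 13); (10|13)=+1, (12|13)=+1; sign (−1)^0·+1^1·+1^3 = +1.
(a,b)_7: α=-6, u≡6; β=-2, v≡2 (mod 7); (6|7)=-1, (2|7)=+1; sign (−1)^0·-1^-2·+1^-6 = +1.
(a,b)_3: α=12, u≡2; β=5, v≡2 (mod 3); (2|3)=-1, (2|3)=-1; sign (−1)^0·-1^5·-1^12 = -1.
(a,b)_17: α=6, u≡15; β=2, v≡14 (mod 17); (15|17)=+1, (14|17)=-1; sign (−1)^0·+1^2·-1^6 = +1.
(a,b)_5: α=4, u≡4; β=2, v≡3 (mod 5); (4|5)=+1, (3|5)=-1; sign (−1)^0·+1^2·-1^4 = +1.
(-14911, -44733 / ℚ) ramifies at {3, ∞}: a division algebra.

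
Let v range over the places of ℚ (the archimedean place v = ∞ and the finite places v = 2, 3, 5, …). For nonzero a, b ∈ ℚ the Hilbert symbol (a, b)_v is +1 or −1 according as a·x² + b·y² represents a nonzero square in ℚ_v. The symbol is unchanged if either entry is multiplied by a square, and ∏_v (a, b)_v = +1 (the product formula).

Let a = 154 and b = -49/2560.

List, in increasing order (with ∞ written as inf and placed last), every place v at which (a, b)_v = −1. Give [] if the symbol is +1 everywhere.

Mod squares: a ≡ 154, b ≡ -10. Check v ∈ {∞, 2, 5, 7, 11}.
v=11: a=11^1·(≡3), b=11^0·(≡9) mod 11; (3|11)=+1, (9|11)=+1; (−1)^{1·0·5}·(+1)^0·(+1)^1 = +1.
v=∞: 154 > 0 and -10 < 0  ⇒  (a,b)_∞ = +1.
v=5: a=5^0·(≡4), b=5^-1·(≡3) mod 5; (4|5)=+1, (3|5)=-1; (−1)^{0·-1·2}·(+1)^-1·(-1)^0 = +1.
v=2: v_2(a)=1, v_2(b)=-9; units ≡ 5, 3 (mod 8); ε·ε+αω+βω = 0·1+1·1+-9·1 ≡ 0  ⇒  (a,b)_2 = +1.
v=7: a=7^1·(≡1), b=7^2·(≡4) mod 7; (1|7)=+1, (4|7)=+1; (−1)^{1·2·3}·(+1)^2·(+1)^1 = +1.
Ram(a, b) = ∅: the form 154·x² + -10·y² − z² is isotropic over every ℚ_v, so by Hasse–Minkowski it is isotropic over ℚ.

[]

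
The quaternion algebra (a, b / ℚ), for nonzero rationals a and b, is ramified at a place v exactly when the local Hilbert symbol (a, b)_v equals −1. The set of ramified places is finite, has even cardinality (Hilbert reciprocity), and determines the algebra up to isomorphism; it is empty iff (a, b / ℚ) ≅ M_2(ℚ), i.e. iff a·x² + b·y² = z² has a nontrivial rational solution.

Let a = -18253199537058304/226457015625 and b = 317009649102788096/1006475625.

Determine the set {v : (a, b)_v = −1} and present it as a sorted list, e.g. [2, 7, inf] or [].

[23, 43]

(a, b) ≡ (-73186, 86) mod (ℚ^×)²; places V = {2, 3, 5, 7, 13, 23, 37, 43, 47, ∞}.
(a,b)_2: α=9, β=9; u≡7, v≡3 (mod 8); ε(u)ε(v)=1·1, αω(v)=9·1, βω(u)=9·0; sum ≡ 0  ⇒  +1.
(a,b)_∞: sgn(-73186)=−, sgn(86)=+, so +1.
(a,b)_3: α=-8, u≡2; β=-6, v≡2 (mod 3); (2|3)=-1, (2|3)=-1; sign (−1)^0·-1^-6·-1^-8 = +1.
(a,b)_7: α=8, u≡3; β=6, v≡2 (mod 7); (3|7)=-1, (2|7)=+1; sign (−1)^0·-1^6·+1^8 = +1.
(a,b)_43: α=1, u≡18; β=1, v≡12 (mod 43); (18|43)=-1, (12|43)=-1; sign (−1)^1·-1^1·-1^1 = -1.
(a,b)_5: α=-6, u≡4; β=-4, v≡1 (mod 5); (4|5)=+1, (1|5)=+1; sign (−1)^0·+1^-4·+1^-6 = +1.
(a,b)_47: α=-2, u≡29; β=-2, v≡20 (mod 47); (29|47)=-1, (20|47)=-1; sign (−1)^0·-1^-2·-1^-2 = +1.
(a,b)_13: α=2, u≡12; β=2, v≡5 (mod 13); (12|13)=+1, (5|13)=-1; sign (−1)^0·+1^2·-1^2 = +1.
(a,b)_37: α=1, u≡20; β=2, v≡33 (mod 37); (20|37)=-1, (33|37)=+1; sign (−1)^0·-1^2·+1^1 = +1.
(a,b)_23: α=1, u≡21; β=2, v≡7 (mod 23); (21|23)=-1, (7|23)=-1; sign (−1)^0·-1^2·-1^1 = -1.
(-73186, 86 / ℚ) ramifies at {23, 43}: a division algebra.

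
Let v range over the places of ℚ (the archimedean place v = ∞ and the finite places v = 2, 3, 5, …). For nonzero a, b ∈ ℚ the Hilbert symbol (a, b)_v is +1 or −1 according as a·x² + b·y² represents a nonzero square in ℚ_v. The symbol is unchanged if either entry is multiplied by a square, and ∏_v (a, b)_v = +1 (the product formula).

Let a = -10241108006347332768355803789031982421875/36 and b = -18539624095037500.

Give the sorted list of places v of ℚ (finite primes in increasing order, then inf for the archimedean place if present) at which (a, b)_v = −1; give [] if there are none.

(a, b) ≡ (-762755, -5416982935) mod (ℚ^×)²; places V = {2, 3, 5, 7, 13, 17, 19, 29, 31, 37, 41, ∞}.
(a,b)_13: α=2, u≡8; β=1, v≡8 (mod 13); (8|13)=-1, (8|13)=-1; sign (−1)^0·-1^1·-1^2 = -1.
(a,b)_31: α=3, u≡7; β=1, v≡28 (mod 31); (7|31)=+1, (28|31)=+1; sign (−1)^1·+1^1·+1^3 = -1.
(a,b)_3: α=-2, u≡1; β=0, v≡2 (mod 3); (1|3)=+1, (2|3)=-1; sign (−1)^0·+1^0·-1^-2 = +1.
(a,b)_∞: sgn(-762755)=−, sgn(-5416982935)=−, so -1.
(a,b)_29: α=2, u≡2; β=1, v≡16 (mod 29); (2|29)=-1, (16|29)=+1; sign (−1)^0·-1^1·+1^2 = -1.
(a,b)_37: α=5, u≡17; β=2, v≡1 (mod 37); (17|37)=-1, (1|37)=+1; sign (−1)^0·-1^2·+1^5 = +1.
(a,b)_17: α=2, u≡16; β=1, v≡12 (mod 17); (16|17)=+1, (12|17)=-1; sign (−1)^0·+1^1·-1^2 = +1.
(a,b)_7: α=3, u≡1; β=1, v≡3 (mod 7); (1|7)=+1, (3|7)=-1; sign (−1)^1·+1^1·-1^3 = +1.
(a,b)_19: α=3, u≡13; β=1, v≡3 (mod 19); (13|19)=-1, (3|19)=-1; sign (−1)^1·-1^1·-1^3 = -1.
(a,b)_2: α=-2, β=2; u≡5, v≡1 (mod 8); ε(u)ε(v)=0·0, αω(v)=-2·0, βω(u)=2·1; sum ≡ 0  ⇒  +1.
(a,b)_41: α=2, u≡8; β=1, v≡17 (mod 41); (8|41)=+1, (17|41)=-1; sign (−1)^0·+1^1·-1^2 = +1.
(a,b)_5: α=15, u≡1; β=5, v≡3 (mod 5); (1|5)=+1, (3|5)=-1; sign (−1)^0·+1^5·-1^15 = -1.
(-762755, -5416982935 / ℚ) ramifies at {5, 13, 19, 29, 31, ∞}: a division algebra.

[5, 13, 19, 29, 31, inf]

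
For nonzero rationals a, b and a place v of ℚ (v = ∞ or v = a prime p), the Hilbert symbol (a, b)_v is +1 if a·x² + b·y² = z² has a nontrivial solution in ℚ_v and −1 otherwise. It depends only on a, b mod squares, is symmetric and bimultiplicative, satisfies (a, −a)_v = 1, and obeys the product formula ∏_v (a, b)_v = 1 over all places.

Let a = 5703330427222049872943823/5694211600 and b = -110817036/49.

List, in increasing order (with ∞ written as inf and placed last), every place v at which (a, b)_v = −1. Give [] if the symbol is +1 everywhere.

(a, b) ≡ (23, -11) mod (ℚ^×)²; places V = {2, 3, 5, 7, 11, 13, 17, 19, 23, ∞}.
(a,b)_7: α=-6, u≡2; β=-2, v≡6 (mod 7); (2|7)=+1, (6|7)=-1; sign (−1)^0·+1^-2·-1^-6 = +1.
(a,b)_13: α=2, u≡4; β=0, v≡6 (mod 13); (4|13)=+1, (6|13)=-1; sign (−1)^0·+1^0·-1^2 = +1.
(a,b)_∞: sgn(23)=+, sgn(-11)=−, so +1.
(a,b)_3: α=6, u≡2; β=2, v≡1 (mod 3); (2|3)=-1, (1|3)=+1; sign (−1)^0·-1^2·+1^6 = +1.
(a,b)_23: α=7, u≡12; β=4, v≡6 (mod 23); (12|23)=+1, (6|23)=+1; sign (−1)^0·+1^4·+1^7 = +1.
(a,b)_17: α=2, u≡14; β=0, v≡10 (mod 17); (14|17)=-1, (10|17)=-1; sign (−1)^0·-1^0·-1^2 = +1.
(a,b)_19: α=6, u≡9; β=0, v≡18 (mod 19); (9|19)=+1, (18|19)=-1; sign (−1)^0·+1^0·-1^6 = +1.
(a,b)_5: α=-2, u≡2; β=0, v≡1 (mod 5); (2|5)=-1, (1|5)=+1; sign (−1)^0·-1^0·+1^-2 = +1.
(a,b)_2: α=-4, β=2; u≡7, v≡5 (mod 8); ε(u)ε(v)=1·0, αω(v)=-4·1, βω(u)=2·0; sum ≡ 0  ⇒  +1.
(a,b)_11: α=-2, u≡4; β=1, v≡6 (mod 11); (4|11)=+1, (6|11)=-1; sign (−1)^0·+1^1·-1^-2 = +1.
Ram(a, b) = ∅: the form 23·x² + -11·y² − z² is isotropic over every ℚ_v, so by Hasse–Minkowski it is isotropic over ℚ.

[]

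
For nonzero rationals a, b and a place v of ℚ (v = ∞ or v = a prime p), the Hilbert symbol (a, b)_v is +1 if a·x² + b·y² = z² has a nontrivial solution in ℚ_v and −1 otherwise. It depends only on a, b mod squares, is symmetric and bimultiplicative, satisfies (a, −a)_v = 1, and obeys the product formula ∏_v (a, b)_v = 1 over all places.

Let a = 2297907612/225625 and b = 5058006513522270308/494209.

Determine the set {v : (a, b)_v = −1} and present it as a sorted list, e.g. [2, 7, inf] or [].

[7, 11, 17, 31]

(a, b) ≡ (527527, 17) mod (ℚ^×)²; places V = {2, 3, 5, 7, 11, 13, 17, 19, 31, 37, 47, ∞}.
(a,b)_19: α=-2, u≡1; β=-2, v≡16 (mod 19); (1|19)=+1, (16|19)=+1; sign (−1)^0·+1^-2·+1^-2 = +1.
(a,b)_11: α=3, u≡6; β=4, v≡8 (mod 11); (6|11)=-1, (8|11)=-1; sign (−1)^0·-1^4·-1^3 = -1.
(a,b)_5: α=-4, u≡2; β=0, v≡2 (mod 5); (2|5)=-1, (2|5)=-1; sign (−1)^0·-1^0·-1^-4 = +1.
(a,b)_2: α=2, β=2; u≡7, v≡1 (mod 8); ε(u)ε(v)=1·0, αω(v)=2·0, βω(u)=2·0; sum ≡ 0  ⇒  +1.
(a,b)_7: α=1, u≡5; β=2, v≡6 (mod 7); (5|7)=-1, (6|7)=-1; sign (−1)^0·-1^2·-1^1 = -1.
(a,b)_17: α=1, u≡7; β=3, v≡9 (mod 17); (7|17)=-1, (9|17)=+1; sign (−1)^0·-1^3·+1^1 = -1.
(a,b)_13: α=1, u≡11; β=2, v≡10 (mod 13); (11|13)=-1, (10|13)=+1; sign (−1)^0·-1^2·+1^1 = +1.
(a,b)_31: α=1, u≡22; β=2, v≡24 (mod 31); (22|31)=-1, (24|31)=-1; sign (−1)^0·-1^2·-1^1 = -1.
(a,b)_37: α=0, u≡32; β=-2, v≡31 (mod 37); (32|37)=-1, (31|37)=-1; sign (−1)^0·-1^-2·-1^0 = +1.
(a,b)_3: α=2, u≡1; β=0, v≡2 (mod 3); (1|3)=+1, (2|3)=-1; sign (−1)^0·+1^0·-1^2 = +1.
(a,b)_47: α=0, u≡10; β=2, v≡36 (mod 47); (10|47)=-1, (36|47)=+1; sign (−1)^0·-1^2·+1^0 = +1.
(a,b)_∞: sgn(527527)=+, sgn(17)=+, so +1.
(527527, 17 / ℚ) ramifies at {7, 11, 17, 31}: a division algebra.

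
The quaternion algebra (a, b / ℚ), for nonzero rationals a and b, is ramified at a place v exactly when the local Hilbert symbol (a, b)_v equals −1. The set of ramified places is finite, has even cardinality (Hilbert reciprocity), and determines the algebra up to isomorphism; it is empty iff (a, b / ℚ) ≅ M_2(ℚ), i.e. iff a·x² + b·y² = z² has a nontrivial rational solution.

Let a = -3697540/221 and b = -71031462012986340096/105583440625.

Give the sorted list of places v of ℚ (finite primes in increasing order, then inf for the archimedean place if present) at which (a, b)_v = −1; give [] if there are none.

[5, 17, 37, inf]

(a, b) ≡ (-85085, -59814755) mod (ℚ^×)²; places V = {2, 3, 5, 7, 11, 13, 17, 19, 23, 37, ∞}.
(a,b)_11: α=1, u≡9; β=7, v≡2 (mod 11); (9|11)=+1, (2|11)=-1; sign (−1)^1·+1^7·-1^1 = +1.
(a,b)_3: α=0, u≡1; β=10, v≡1 (mod 3); (1|3)=+1, (1|3)=+1; sign (−1)^0·+1^10·+1^0 = +1.
(a,b)_∞: sgn(-85085)=−, sgn(-59814755)=−, so -1.
(a,b)_19: α=0, u≡1; β=1, v≡3 (mod 19); (1|19)=+1, (3|19)=-1; sign (−1)^0·+1^1·-1^0 = +1.
(a,b)_23: α=0, u≡22; β=-2, v≡15 (mod 23); (22|23)=-1, (15|23)=-1; sign (−1)^0·-1^-2·-1^0 = +1.
(a,b)_37: α=0, u≡19; β=1, v≡36 (mod 37); (19|37)=-1, (36|37)=+1; sign (−1)^0·-1^1·+1^0 = -1.
(a,b)_2: α=2, β=8; u≡3, v≡5 (mod 8); ε(u)ε(v)=1·0, αω(v)=2·1, βω(u)=8·1; sum ≡ 0  ⇒  +1.
(a,b)_17: α=-1, u≡10; β=-3, v≡16 (mod 17); (10|17)=-1, (16|17)=+1; sign (−1)^0·-1^-3·+1^-1 = -1.
(a,b)_13: α=-1, u≡6; β=-1, v≡6 (mod 13); (6|13)=-1, (6|13)=-1; sign (−1)^0·-1^-1·-1^-1 = +1.
(a,b)_7: α=5, u≡1; β=3, v≡5 (mod 7); (1|7)=+1, (5|7)=-1; sign (−1)^1·+1^3·-1^5 = +1.
(a,b)_5: α=1, u≡2; β=-5, v≡4 (mod 5); (2|5)=-1, (4|5)=+1; sign (−1)^0·-1^-5·+1^1 = -1.
|Ram(-85085, -59814755)| = 4, even; anisotropic at {5, 17, 37, ∞}.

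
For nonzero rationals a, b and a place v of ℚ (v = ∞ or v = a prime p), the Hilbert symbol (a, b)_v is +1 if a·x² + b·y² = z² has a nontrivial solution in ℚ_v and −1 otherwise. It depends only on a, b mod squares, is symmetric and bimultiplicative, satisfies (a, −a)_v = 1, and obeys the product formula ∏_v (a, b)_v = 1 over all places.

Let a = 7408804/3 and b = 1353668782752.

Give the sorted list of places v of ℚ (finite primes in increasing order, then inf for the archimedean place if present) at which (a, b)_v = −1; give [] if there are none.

Mod squares: a ≡ 19227, b ≡ 92378. Check v ∈ {∞, 2, 3, 11, 13, 17, 19, 29}.
v=3: a=3^-1·(≡1), b=3^2·(≡2) mod 3; (1|3)=+1, (2|3)=-1; (−1)^{-1·2·1}·(+1)^2·(-1)^-1 = -1.
v=17: a=17^3·(≡4), b=17^1·(≡14) mod 17; (4|17)=+1, (14|17)=-1; (−1)^{3·1·8}·(+1)^1·(-1)^3 = -1.
v=19: a=19^0·(≡13), b=19^1·(≡9) mod 19; (13|19)=-1, (9|19)=+1; (−1)^{0·1·9}·(-1)^1·(+1)^0 = -1.
v=13: a=13^1·(≡9), b=13^1·(≡2) mod 13; (9|13)=+1, (2|13)=-1; (−1)^{1·1·6}·(+1)^1·(-1)^1 = -1.
v=∞: 19227 > 0 and 92378 > 0  ⇒  (a,b)_∞ = +1.
v=11: a=11^0·(≡6), b=11^3·(≡3) mod 11; (6|11)=-1, (3|11)=+1; (−1)^{0·3·5}·(-1)^3·(+1)^0 = -1.
v=2: v_2(a)=2, v_2(b)=5; units ≡ 3, 5 (mod 8); ε·ε+αω+βω = 1·0+2·1+5·1 ≡ 1  ⇒  (a,b)_2 = -1.
v=29: a=29^1·(≡5), b=29^2·(≡22) mod 29; (5|29)=+1, (22|29)=+1; (−1)^{1·2·14}·(+1)^2·(+1)^1 = +1.
(19227, 92378 / ℚ) ramifies at {2, 3, 11, 13, 17, 19}: a division algebra.

[2, 3, 11, 13, 17, 19]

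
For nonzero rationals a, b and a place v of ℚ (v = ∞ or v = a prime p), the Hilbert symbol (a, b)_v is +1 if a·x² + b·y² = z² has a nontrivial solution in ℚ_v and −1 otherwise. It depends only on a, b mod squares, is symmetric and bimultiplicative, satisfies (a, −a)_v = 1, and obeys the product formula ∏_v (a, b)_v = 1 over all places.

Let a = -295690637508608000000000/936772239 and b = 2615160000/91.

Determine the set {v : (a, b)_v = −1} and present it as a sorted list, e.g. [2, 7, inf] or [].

[3, 7, 31, 37]

(a, b) ≡ (-3705, 5949489) mod (ℚ^×)²; places V = {2, 3, 5, 7, 13, 19, 29, 31, 37, ∞}.
(a,b)_29: α=-2, u≡24; β=0, v≡22 (mod 29); (24|29)=+1, (22|29)=+1; sign (−1)^0·+1^0·+1^-2 = +1.
(a,b)_7: α=0, u≡5; β=-1, v≡2 (mod 7); (5|7)=-1, (2|7)=+1; sign (−1)^0·-1^-1·+1^0 = -1.
(a,b)_31: α=2, u≡29; β=1, v≡26 (mod 31); (29|31)=-1, (26|31)=-1; sign (−1)^0·-1^1·-1^2 = -1.
(a,b)_5: α=9, u≡1; β=4, v≡1 (mod 5); (1|5)=+1, (1|5)=+1; sign (−1)^0·+1^4·+1^9 = +1.
(a,b)_∞: sgn(-3705)=−, sgn(5949489)=+, so +1.
(a,b)_13: α=-5, u≡4; β=-1, v≡9 (mod 13); (4|13)=+1, (9|13)=+1; sign (−1)^0·+1^-1·+1^-5 = +1.
(a,b)_19: α=3, u≡18; β=1, v≡7 (mod 19); (18|19)=-1, (7|19)=+1; sign (−1)^1·-1^1·+1^3 = +1.
(a,b)_3: α=-1, u≡1; β=1, v≡1 (mod 3); (1|3)=+1, (1|3)=+1; sign (−1)^1·+1^1·+1^-1 = -1.
(a,b)_37: α=2, u≡14; β=1, v≡18 (mod 37); (14|37)=-1, (18|37)=-1; sign (−1)^0·-1^1·-1^2 = -1.
(a,b)_2: α=24, β=6; u≡7, v≡1 (mod 8); ε(u)ε(v)=1·0, αω(v)=24·0, βω(u)=6·0; sum ≡ 0  ⇒  +1.
(-3705, 5949489 / ℚ) ramifies at {3, 7, 31, 37}: a division algebra.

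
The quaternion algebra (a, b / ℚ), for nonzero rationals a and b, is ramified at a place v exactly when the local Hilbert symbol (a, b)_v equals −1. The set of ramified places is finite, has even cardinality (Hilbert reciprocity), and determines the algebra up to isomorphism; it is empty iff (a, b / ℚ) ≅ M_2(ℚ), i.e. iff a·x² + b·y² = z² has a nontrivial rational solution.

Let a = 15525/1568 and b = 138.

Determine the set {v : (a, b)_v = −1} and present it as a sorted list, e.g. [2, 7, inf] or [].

[3, 23]

(a, b) ≡ (138, 138) mod (ℚ^×)²; places V = {2, 3, 5, 7, 23, ∞}.
(a,b)_23: α=1, u≡2; β=1, v≡6 (mod 23); (2|23)=+1, (6|23)=+1; sign (−1)^1·+1^1·+1^1 = -1.
(a,b)_7: α=-2, u≡5; β=0, v≡5 (mod 7); (5|7)=-1, (5|7)=-1; sign (−1)^0·-1^0·-1^-2 = +1.
(a,b)_2: α=-5, β=1; u≡5, v≡5 (mod 8); ε(u)ε(v)=0·0, αω(v)=-5·1, βω(u)=1·1; sum ≡ 0  ⇒  +1.
(a,b)_5: α=2, u≡2; β=0, v≡3 (mod 5); (2|5)=-1, (3|5)=-1; sign (−1)^0·-1^0·-1^2 = +1.
(a,b)_∞: sgn(138)=+, sgn(138)=+, so +1.
(a,b)_3: α=3, u≡1; β=1, v≡1 (mod 3); (1|3)=+1, (1|3)=+1; sign (−1)^1·+1^1·+1^3 = -1.
|Ram(138, 138)| = 2, even; anisotropic at {3, 23}.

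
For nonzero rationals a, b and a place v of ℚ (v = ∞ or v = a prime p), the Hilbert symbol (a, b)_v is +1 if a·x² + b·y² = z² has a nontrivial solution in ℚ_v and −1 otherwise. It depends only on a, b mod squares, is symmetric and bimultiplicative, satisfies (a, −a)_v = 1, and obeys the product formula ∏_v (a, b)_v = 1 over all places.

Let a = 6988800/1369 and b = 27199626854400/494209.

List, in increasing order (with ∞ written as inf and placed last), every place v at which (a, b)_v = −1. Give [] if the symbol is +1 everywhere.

[3, 13]

(a, b) ≡ (273, 11) mod (ℚ^×)²; places V = {2, 3, 5, 7, 11, 13, 19, 37, ∞}.
(a,b)_7: α=1, u≡1; β=2, v≡4 (mod 7); (1|7)=+1, (4|7)=+1; sign (−1)^0·+1^2·+1^1 = +1.
(a,b)_13: α=1, u≡6; β=2, v≡2 (mod 13); (6|13)=-1, (2|13)=-1; sign (−1)^0·-1^2·-1^1 = -1.
(a,b)_11: α=0, u≡1; β=1, v≡9 (mod 11); (1|11)=+1, (9|11)=+1; sign (−1)^0·+1^1·+1^0 = +1.
(a,b)_37: α=-2, u≡18; β=-2, v≡25 (mod 37); (18|37)=-1, (25|37)=+1; sign (−1)^0·-1^-2·+1^-2 = +1.
(a,b)_5: α=2, u≡3; β=2, v≡4 (mod 5); (3|5)=-1, (4|5)=+1; sign (−1)^0·-1^2·+1^2 = +1.
(a,b)_∞: sgn(273)=+, sgn(11)=+, so +1.
(a,b)_2: α=10, β=14; u≡1, v≡3 (mod 8); ε(u)ε(v)=0·1, αω(v)=10·1, βω(u)=14·0; sum ≡ 0  ⇒  +1.
(a,b)_3: α=1, u≡1; β=6, v≡2 (mod 3); (1|3)=+1, (2|3)=-1; sign (−1)^0·+1^6·-1^1 = -1.
(a,b)_19: α=0, u≡11; β=-2, v≡6 (mod 19); (11|19)=+1, (6|19)=+1; sign (−1)^0·+1^-2·+1^0 = +1.
|Ram(273, 11)| = 2, even; anisotropic at {3, 13}.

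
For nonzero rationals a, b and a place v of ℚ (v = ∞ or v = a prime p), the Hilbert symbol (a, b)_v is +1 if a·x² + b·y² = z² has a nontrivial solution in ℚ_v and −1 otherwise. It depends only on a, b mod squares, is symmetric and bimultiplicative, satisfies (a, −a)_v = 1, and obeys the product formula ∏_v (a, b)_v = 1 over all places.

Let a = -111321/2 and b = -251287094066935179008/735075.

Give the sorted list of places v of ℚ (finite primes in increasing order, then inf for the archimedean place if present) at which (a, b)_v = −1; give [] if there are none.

(a, b) ≡ (-24738, -12232941) mod (ℚ^×)²; places V = {2, 3, 5, 7, 11, 17, 19, 23, 31, 43, ∞}.
(a,b)_7: α=1, u≡4; β=5, v≡1 (mod 7); (4|7)=+1, (1|7)=+1; sign (−1)^1·+1^5·+1^1 = -1.
(a,b)_23: α=0, u≡11; β=1, v≡3 (mod 23); (11|23)=-1, (3|23)=+1; sign (−1)^0·-1^1·+1^0 = -1.
(a,b)_2: α=-1, β=8; u≡7, v≡3 (mod 8); ε(u)ε(v)=1·1, αω(v)=-1·1, βω(u)=8·0; sum ≡ 0  ⇒  +1.
(a,b)_31: α=1, u≡18; β=3, v≡7 (mod 31); (18|31)=+1, (7|31)=+1; sign (−1)^1·+1^3·+1^1 = -1.
(a,b)_3: α=3, u≡1; β=-5, v≡1 (mod 3); (1|3)=+1, (1|3)=+1; sign (−1)^1·+1^-5·+1^3 = -1.
(a,b)_43: α=0, u≡3; β=1, v≡9 (mod 43); (3|43)=-1, (9|43)=+1; sign (−1)^0·-1^1·+1^0 = -1.
(a,b)_5: α=0, u≡2; β=-2, v≡4 (mod 5); (2|5)=-1, (4|5)=+1; sign (−1)^0·-1^-2·+1^0 = +1.
(a,b)_∞: sgn(-24738)=−, sgn(-12232941)=−, so -1.
(a,b)_19: α=1, u≡6; β=3, v≡18 (mod 19); (6|19)=+1, (18|19)=-1; sign (−1)^1·+1^3·-1^1 = +1.
(a,b)_17: α=0, u≡6; β=2, v≡16 (mod 17); (6|17)=-1, (16|17)=+1; sign (−1)^0·-1^2·+1^0 = +1.
(a,b)_11: α=0, u≡5; β=-2, v≡1 (mod 11); (5|11)=+1, (1|11)=+1; sign (−1)^0·+1^-2·+1^0 = +1.
|Ram(-24738, -12232941)| = 6, even; anisotropic at {3, 7, 23, 31, 43, ∞}.

[3, 7, 23, 31, 43, inf]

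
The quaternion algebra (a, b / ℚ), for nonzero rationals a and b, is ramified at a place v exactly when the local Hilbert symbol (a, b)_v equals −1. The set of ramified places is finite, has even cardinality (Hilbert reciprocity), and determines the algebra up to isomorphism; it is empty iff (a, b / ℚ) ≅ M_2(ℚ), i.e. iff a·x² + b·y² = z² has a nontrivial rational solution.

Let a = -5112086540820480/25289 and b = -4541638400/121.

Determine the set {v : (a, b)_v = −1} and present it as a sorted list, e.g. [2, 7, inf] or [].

Mod squares: a ≡ -35530, b ≡ -4199. Check v ∈ {∞, 2, 3, 5, 11, 13, 17, 19}.
v=11: a=11^-3·(≡4), b=11^-2·(≡9) mod 11; (4|11)=+1, (9|11)=+1; (−1)^{-3·-2·5}·(+1)^-2·(+1)^-3 = +1.
v=3: a=3^2·(≡2), b=3^0·(≡1) mod 3; (2|3)=-1, (1|3)=+1; (−1)^{2·0·1}·(-1)^0·(+1)^2 = +1.
v=∞: -35530 < 0 and -4199 < 0  ⇒  (a,b)_∞ = -1.
v=2: v_2(a)=13, v_2(b)=8; units ≡ 3, 1 (mod 8); ε·ε+αω+βω = 1·0+13·0+8·1 ≡ 0  ⇒  (a,b)_2 = +1.
v=19: a=19^-1·(≡7), b=19^1·(≡6) mod 19; (7|19)=+1, (6|19)=+1; (−1)^{-1·1·9}·(+1)^1·(+1)^-1 = -1.
v=13: a=13^8·(≡1), b=13^3·(≡2) mod 13; (1|13)=+1, (2|13)=-1; (−1)^{8·3·6}·(+1)^3·(-1)^8 = +1.
v=5: a=5^1·(≡1), b=5^2·(≡4) mod 5; (1|5)=+1, (4|5)=+1; (−1)^{1·2·2}·(+1)^2·(+1)^1 = +1.
v=17: a=17^1·(≡9), b=17^1·(≡2) mod 17; (9|17)=+1, (2|17)=+1; (−1)^{1·1·8}·(+1)^1·(+1)^1 = +1.
(-35530, -4199 / ℚ) ramifies at {19, ∞}: a division algebra.

[19, inf]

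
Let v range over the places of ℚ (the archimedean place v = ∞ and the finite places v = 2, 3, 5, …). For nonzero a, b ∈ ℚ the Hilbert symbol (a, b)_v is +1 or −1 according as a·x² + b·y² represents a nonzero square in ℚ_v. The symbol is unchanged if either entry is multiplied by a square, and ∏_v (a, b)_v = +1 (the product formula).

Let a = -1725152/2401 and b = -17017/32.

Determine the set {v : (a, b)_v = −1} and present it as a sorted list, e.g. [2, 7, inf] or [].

[7, 11, 29, inf]

Mod squares: a ≡ -638, b ≡ -34034. Check v ∈ {∞, 2, 7, 11, 13, 17, 29}.
v=7: a=7^-4·(≡5), b=7^1·(≡3) mod 7; (5|7)=-1, (3|7)=-1; (−1)^{-4·1·3}·(-1)^1·(-1)^-4 = -1.
v=13: a=13^2·(≡4), b=13^1·(≡5) mod 13; (4|13)=+1, (5|13)=-1; (−1)^{2·1·6}·(+1)^1·(-1)^2 = +1.
v=∞: -638 < 0 and -34034 < 0  ⇒  (a,b)_∞ = -1.
v=17: a=17^0·(≡2), b=17^1·(≡16) mod 17; (2|17)=+1, (16|17)=+1; (−1)^{0·1·8}·(+1)^1·(+1)^0 = +1.
v=11: a=11^1·(≡2), b=11^1·(≡7) mod 11; (2|11)=-1, (7|11)=-1; (−1)^{1·1·5}·(-1)^1·(-1)^1 = -1.
v=29: a=29^1·(≡16), b=29^0·(≡2) mod 29; (16|29)=+1, (2|29)=-1; (−1)^{1·0·14}·(+1)^0·(-1)^1 = -1.
v=2: v_2(a)=5, v_2(b)=-5; units ≡ 1, 7 (mod 8); ε·ε+αω+βω = 0·1+5·0+-5·0 ≡ 0  ⇒  (a,b)_2 = +1.
Ram(-638, -34034) = {7, 11, 29, ∞}; no ℚ_7-point on the conic.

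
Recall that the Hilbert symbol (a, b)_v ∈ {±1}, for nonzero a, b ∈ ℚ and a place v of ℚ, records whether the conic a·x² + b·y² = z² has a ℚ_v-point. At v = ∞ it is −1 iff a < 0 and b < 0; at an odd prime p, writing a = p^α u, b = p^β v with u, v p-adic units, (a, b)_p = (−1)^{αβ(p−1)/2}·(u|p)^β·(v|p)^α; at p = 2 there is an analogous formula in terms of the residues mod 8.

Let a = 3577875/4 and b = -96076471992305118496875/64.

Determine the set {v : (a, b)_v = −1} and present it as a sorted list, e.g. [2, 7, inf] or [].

Mod squares: a ≡ 143115, b ≡ -20847991395. Check v ∈ {∞, 2, 3, 5, 7, 11, 17, 19, 29, 41, 47}.
v=19: a=19^0·(≡1), b=19^1·(≡7) mod 19; (1|19)=+1, (7|19)=+1; (−1)^{0·1·9}·(+1)^1·(+1)^0 = +1.
v=2: v_2(a)=-2, v_2(b)=-6; units ≡ 3, 5 (mod 8); ε·ε+αω+βω = 1·0+-2·1+-6·1 ≡ 0  ⇒  (a,b)_2 = +1.
v=7: a=7^1·(≡5), b=7^3·(≡3) mod 7; (5|7)=-1, (3|7)=-1; (−1)^{1·3·3}·(-1)^3·(-1)^1 = -1.
v=29: a=29^1·(≡24), b=29^3·(≡5) mod 29; (24|29)=+1, (5|29)=+1; (−1)^{1·3·14}·(+1)^3·(+1)^1 = +1.
v=17: a=17^0·(≡1), b=17^1·(≡15) mod 17; (1|17)=+1, (15|17)=+1; (−1)^{0·1·8}·(+1)^1·(+1)^0 = +1.
v=5: a=5^3·(≡2), b=5^5·(≡4) mod 5; (2|5)=-1, (4|5)=+1; (−1)^{3·5·2}·(-1)^5·(+1)^3 = -1.
v=∞: 143115 > 0 and -20847991395 < 0  ⇒  (a,b)_∞ = +1.
v=3: a=3^1·(≡2), b=3^5·(≡2) mod 3; (2|3)=-1, (2|3)=-1; (−1)^{1·5·1}·(-1)^5·(-1)^1 = -1.
v=47: a=47^1·(≡8), b=47^3·(≡24) mod 47; (8|47)=+1, (24|47)=+1; (−1)^{1·3·23}·(+1)^3·(+1)^1 = -1.
v=11: a=11^0·(≡1), b=11^1·(≡1) mod 11; (1|11)=+1, (1|11)=+1; (−1)^{0·1·5}·(+1)^1·(+1)^0 = +1.
v=41: a=41^0·(≡23), b=41^1·(≡38) mod 41; (23|41)=+1, (38|41)=-1; (−1)^{0·1·20}·(+1)^1·(-1)^0 = +1.
(143115, -20847991395 / ℚ) ramifies at {3, 5, 7, 47}: a division algebra.

[3, 5, 7, 47]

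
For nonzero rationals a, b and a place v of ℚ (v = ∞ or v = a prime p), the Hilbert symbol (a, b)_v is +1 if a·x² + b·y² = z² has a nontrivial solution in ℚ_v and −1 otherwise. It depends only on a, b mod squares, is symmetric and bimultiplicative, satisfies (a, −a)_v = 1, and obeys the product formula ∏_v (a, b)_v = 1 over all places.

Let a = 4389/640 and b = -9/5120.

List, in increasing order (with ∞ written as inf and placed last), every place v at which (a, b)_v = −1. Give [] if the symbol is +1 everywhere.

[2, 5, 11, 19]

(a, b) ≡ (43890, -5) mod (ℚ^×)²; places V = {2, 3, 5, 7, 11, 19, ∞}.
(a,b)_∞: sgn(43890)=+, sgn(-5)=−, so +1.
(a,b)_2: α=-7, β=-10; u≡1, v≡3 (mod 8); ε(u)ε(v)=0·1, αω(v)=-7·1, βω(u)=-10·0; sum ≡ 1  ⇒  -1.
(a,b)_19: α=1, u≡9; β=0, v≡18 (mod 19); (9|19)=+1, (18|19)=-1; sign (−1)^0·+1^0·-1^1 = -1.
(a,b)_3: α=1, u≡2; β=2, v≡1 (mod 3); (2|3)=-1, (1|3)=+1; sign (−1)^0·-1^2·+1^1 = +1.
(a,b)_11: α=1, u≡7; β=0, v≡7 (mod 11); (7|11)=-1, (7|11)=-1; sign (−1)^0·-1^0·-1^1 = -1.
(a,b)_7: α=1, u≡6; β=0, v≡4 (mod 7); (6|7)=-1, (4|7)=+1; sign (−1)^0·-1^0·+1^1 = +1.
(a,b)_5: α=-1, u≡3; β=-1, v≡4 (mod 5); (3|5)=-1, (4|5)=+1; sign (−1)^0·-1^-1·+1^-1 = -1.
(43890, -5 / ℚ) ramifies at {2, 5, 11, 19}: a division algebra.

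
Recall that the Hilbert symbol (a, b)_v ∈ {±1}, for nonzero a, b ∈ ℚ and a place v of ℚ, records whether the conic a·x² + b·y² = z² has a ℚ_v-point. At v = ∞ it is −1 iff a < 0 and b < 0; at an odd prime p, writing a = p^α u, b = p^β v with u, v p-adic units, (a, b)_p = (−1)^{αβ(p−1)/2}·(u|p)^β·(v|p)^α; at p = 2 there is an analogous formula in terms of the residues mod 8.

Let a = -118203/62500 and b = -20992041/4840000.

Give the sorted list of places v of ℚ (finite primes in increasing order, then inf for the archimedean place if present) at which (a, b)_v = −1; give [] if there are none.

Mod squares: a ≡ -123, b ≡ -5289. Check v ∈ {∞, 2, 3, 5, 7, 11, 31, 41, 43}.
v=2: v_2(a)=-2, v_2(b)=-6; units ≡ 5, 7 (mod 8); ε·ε+αω+βω = 0·1+-2·0+-6·1 ≡ 0  ⇒  (a,b)_2 = +1.
v=∞: -123 < 0 and -5289 < 0  ⇒  (a,b)_∞ = -1.
v=7: a=7^0·(≡5), b=7^2·(≡3) mod 7; (5|7)=-1, (3|7)=-1; (−1)^{0·2·3}·(-1)^2·(-1)^0 = +1.
v=43: a=43^0·(≡35), b=43^1·(≡13) mod 43; (35|43)=+1, (13|43)=+1; (−1)^{0·1·21}·(+1)^1·(+1)^0 = +1.
v=3: a=3^1·(≡1), b=3^5·(≡1) mod 3; (1|3)=+1, (1|3)=+1; (−1)^{1·5·1}·(+1)^5·(+1)^1 = -1.
v=5: a=5^-6·(≡3), b=5^-4·(≡1) mod 5; (3|5)=-1, (1|5)=+1; (−1)^{-6·-4·2}·(-1)^-4·(+1)^-6 = +1.
v=11: a=11^0·(≡4), b=11^-2·(≡10) mod 11; (4|11)=+1, (10|11)=-1; (−1)^{0·-2·5}·(+1)^-2·(-1)^0 = +1.
v=31: a=31^2·(≡8), b=31^0·(≡12) mod 31; (8|31)=+1, (12|31)=-1; (−1)^{2·0·15}·(+1)^0·(-1)^2 = +1.
v=41: a=41^1·(≡12), b=41^1·(≡22) mod 41; (12|41)=-1, (22|41)=-1; (−1)^{1·1·20}·(-1)^1·(-1)^1 = +1.
Ram(-123, -5289) = {3, ∞}; no ℚ_3-point on the conic.

[3, inf]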